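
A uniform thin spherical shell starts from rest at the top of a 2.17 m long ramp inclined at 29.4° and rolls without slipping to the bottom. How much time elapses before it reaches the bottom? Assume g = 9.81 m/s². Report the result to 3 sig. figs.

The moment of inertia is (2/3)MR², giving k ≡ I/(MR²) = 2/3.
Newton's second law down the slope: Mg sinθ − f = Ma. The torque equation fR = Iα (with α = a/R) gives f = kMa.
Hence a = g sinθ/(1+k) = 9.81×sin29.4°/1.667 = 2.889 m/s².
With constant a from rest, t = √(2L/a) = √(2·2.17/2.889) ≈ 1.23 s.

t ≈ 1.23 s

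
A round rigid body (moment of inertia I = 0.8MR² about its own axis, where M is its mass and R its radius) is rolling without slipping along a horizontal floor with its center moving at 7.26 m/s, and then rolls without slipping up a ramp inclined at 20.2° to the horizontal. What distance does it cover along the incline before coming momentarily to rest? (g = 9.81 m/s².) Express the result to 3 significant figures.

Here I = 0.8MR², so the shape factor k = I/(MR²) = 0.8.
Rolling without slipping gives ω = v/R, so the total kinetic energy is ½Mv² + ½Iω² = ½(1+k)Mv² = (9/10)Mv².
Setting this equal to Mgh gives the vertical rise h = (1+k)v₀²/(2g) = 1.8×7.26²/(2×9.81) = 4.836 m.
The distance along the slope is d = h/sinθ = 4.836/sin20.2° ≈ 14.0 m.

d ≈ 14.0 m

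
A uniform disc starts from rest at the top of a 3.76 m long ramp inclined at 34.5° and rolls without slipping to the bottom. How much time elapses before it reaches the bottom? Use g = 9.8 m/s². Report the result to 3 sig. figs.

The moment of inertia is (1/2)MR², giving k ≡ I/(MR²) = 0.5.
Along the incline Mg sinθ − f = Ma, and torque about the center fR = Iα = kMR²(a/R) gives f = kMa.
Hence a = g sinθ/(1+k) = 9.8×sin34.5°/1.5 = 3.701 m/s².
With constant a from rest, t = √(2L/a) = √(2·3.76/3.701) ≈ 1.43 s.

t ≈ 1.43 s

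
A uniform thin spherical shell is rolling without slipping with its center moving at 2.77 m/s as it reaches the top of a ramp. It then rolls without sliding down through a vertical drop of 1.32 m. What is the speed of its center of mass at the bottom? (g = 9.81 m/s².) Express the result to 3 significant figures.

For this body I = (2/3)MR², i.e. k = I/(MR²) = 2/3.
Since it rolls without slipping, ω = v/R and KE = ½Mv² + ½Iω² = ½(1+k)Mv² = (5/6)Mv².
Conserving energy between top and bottom: (5/6)Mv² = (5/6)Mv₀² + Mgh, hence v² = v₀² + 2gh/(1+k).
v = √(2.77² + 2×9.81×1.32/1.667) = √23.21 ≈ 4.82 m/s.

v ≈ 4.82 m/s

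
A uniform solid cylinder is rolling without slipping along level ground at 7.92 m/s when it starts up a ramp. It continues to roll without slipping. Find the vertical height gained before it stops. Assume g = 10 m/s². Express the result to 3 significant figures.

The moment of inertia is (1/2)MR², giving k ≡ I/(MR²) = 0.5.
Pure rolling means v = ωR; then KE = ½Mv² + ½I(v/R)² = ½(1+k)Mv² = (3/4)Mv².
At the top the kinetic energy is zero, so (3/4)Mv₀² = Mgh.
Thus h = (1+k)v₀²/(2g) = 1.5 × 7.92² / (2 × 10) ≈ 4.70 m.

h ≈ 4.70 m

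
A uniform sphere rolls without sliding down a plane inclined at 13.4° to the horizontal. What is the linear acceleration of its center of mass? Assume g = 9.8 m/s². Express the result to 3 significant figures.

Here I = (2/5)MR², so the shape factor k = I/(MR²) = 0.4.
Along the incline Mg sinθ − f = Ma, and torque about the center fR = Iα = kMR²(a/R) gives f = kMa.
Eliminating f: Mg sinθ = (1+k)Ma, so a = g sinθ/(1+k) = 9.8 × sin13.4° / 1.4 ≈ 1.62 m/s².

a ≈ 1.62 m/s²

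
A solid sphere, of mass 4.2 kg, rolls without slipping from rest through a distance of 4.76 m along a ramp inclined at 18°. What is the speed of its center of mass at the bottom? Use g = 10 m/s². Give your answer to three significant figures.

v ≈ 4.58 m/s

Here I = (2/5)MR², so the shape factor k = I/(MR²) = 0.4.
Pure rolling means v = ωR; then KE = ½Mv² + ½I(v/R)² = ½(1+k)Mv² = (7/10)Mv².
The vertical drop is h = L sinθ = 4.76 × sin18° = 1.471 m.
Energy conservation: Mgh = (7/10)Mv², so v = √(2gh/(1+k)) = √(2 × 10 × 1.471 / 1.4) ≈ 4.58 m/s.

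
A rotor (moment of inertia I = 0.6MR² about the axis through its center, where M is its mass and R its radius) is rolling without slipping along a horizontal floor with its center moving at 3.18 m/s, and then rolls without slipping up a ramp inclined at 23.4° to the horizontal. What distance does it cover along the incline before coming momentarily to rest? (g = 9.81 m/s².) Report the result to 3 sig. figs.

d ≈ 2.08 m

For this body I = 0.6MR², i.e. k = I/(MR²) = 0.6.
Since it rolls without slipping, ω = v/R and KE = ½Mv² + ½Iω² = ½(1+k)Mv² = (4/5)Mv².
Setting this equal to Mgh gives the vertical rise h = (1+k)v₀²/(2g) = 1.6×3.18²/(2×9.81) = 0.8247 m.
The distance along the slope is d = h/sinθ = 0.8247/sin23.4° ≈ 2.08 m.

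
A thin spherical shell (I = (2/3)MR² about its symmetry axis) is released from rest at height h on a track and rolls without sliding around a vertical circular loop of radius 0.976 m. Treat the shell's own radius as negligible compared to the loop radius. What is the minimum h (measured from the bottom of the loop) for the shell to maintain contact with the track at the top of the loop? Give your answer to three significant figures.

With I = (2/3)MR², the ratio k = I/(MR²) is 2/3.
At the top, contact is just lost when gravity alone supplies the centripetal force: Mg = Mv_top²/r, i.e. v_top² = gr.
With ω = v/R, the kinetic energy at speed v is ½(1+k)Mv² = (5/6)Mv².
Energy conservation from release (height h) to the top (height 2r): Mgh = Mg(2r) + (5/6)M·gr.
Thus h_min = 2r + (1+k)r/2 = r(2 + 1.667/2) = 0.976 × 2.833 ≈ 2.77 m.

h_min ≈ 2.77 m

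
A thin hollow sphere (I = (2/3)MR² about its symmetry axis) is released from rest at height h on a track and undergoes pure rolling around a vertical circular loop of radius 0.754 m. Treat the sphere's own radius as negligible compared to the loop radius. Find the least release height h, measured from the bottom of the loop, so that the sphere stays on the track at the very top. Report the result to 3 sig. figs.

h_min ≈ 2.14 m

With I = (2/3)MR², the ratio k = I/(MR²) is 2/3.
At the top, contact is just lost when gravity alone supplies the centripetal force: Mg = Mv_top²/r, i.e. v_top² = gr.
With ω = v/R, the kinetic energy at speed v is ½(1+k)Mv² = (5/6)Mv².
Energy conservation from release (height h) to the top (height 2r): Mgh = Mg(2r) + (5/6)M·gr.
Thus h_min = 2r + (1+k)r/2 = r(2 + 1.667/2) = 0.754 × 2.833 ≈ 2.14 m.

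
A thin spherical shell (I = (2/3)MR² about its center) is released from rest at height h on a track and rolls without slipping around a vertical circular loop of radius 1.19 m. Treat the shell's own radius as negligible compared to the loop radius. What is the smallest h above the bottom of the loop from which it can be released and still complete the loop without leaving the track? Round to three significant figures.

h_min ≈ 3.37 m

With I = (2/3)MR², the ratio k = I/(MR²) is 2/3.
At the top of the loop, the minimum-contact condition is Mg = Mv_top²/r, so v_top² = gr.
With ω = v/R, the kinetic energy at speed v is ½(1+k)Mv² = (5/6)Mv².
Energy conservation from release (height h) to the top (height 2r): Mgh = Mg(2r) + (5/6)M·gr.
Thus h_min = 2r + (1+k)r/2 = r(2 + 1.667/2) = 1.19 × 2.833 ≈ 3.37 m.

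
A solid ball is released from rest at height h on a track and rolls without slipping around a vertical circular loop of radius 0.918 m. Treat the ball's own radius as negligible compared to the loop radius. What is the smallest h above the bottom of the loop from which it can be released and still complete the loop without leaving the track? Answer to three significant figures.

For this body I = (2/5)MR², i.e. k = I/(MR²) = 0.4.
At the top, contact is just lost when gravity alone supplies the centripetal force: Mg = Mv_top²/r, i.e. v_top² = gr.
With ω = v/R, the kinetic energy at speed v is ½(1+k)Mv² = (7/10)Mv².
Energy conservation from release (height h) to the top (height 2r): Mgh = Mg(2r) + (7/10)M·gr.
Thus h_min = 2r + (1+k)r/2 = r(2 + 1.4/2) = 0.918 × 2.7 ≈ 2.48 m.

h_min ≈ 2.48 m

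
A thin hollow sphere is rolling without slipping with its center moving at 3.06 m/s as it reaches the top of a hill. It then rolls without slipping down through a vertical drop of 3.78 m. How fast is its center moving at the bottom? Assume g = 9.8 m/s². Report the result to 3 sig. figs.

v ≈ 7.34 m/s

With I = (2/3)MR², the ratio k = I/(MR²) is 2/3.
Since it rolls without slipping, ω = v/R and KE = ½Mv² + ½Iω² = ½(1+k)Mv² = (5/6)Mv².
Energy conservation: (5/6)Mv₀² + Mgh = (5/6)Mv², so v² = v₀² + 2gh/(1+k).
v = √(3.06² + 2×9.8×3.78/1.667) = √53.82 ≈ 7.34 m/s.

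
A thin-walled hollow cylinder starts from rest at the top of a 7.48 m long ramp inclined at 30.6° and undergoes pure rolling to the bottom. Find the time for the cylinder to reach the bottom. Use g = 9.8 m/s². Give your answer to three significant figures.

Here I = MR², so the shape factor k = I/(MR²) = 1.
Translational: Mg sinθ − f = Ma. Rotational about the CM: fR = Iα = kMRa, so f = kMa.
Hence a = g sinθ/(1+k) = 9.8×sin30.6°/2 = 2.494 m/s².
With constant a from rest, t = √(2L/a) = √(2·7.48/2.494) ≈ 2.45 s.

t ≈ 2.45 s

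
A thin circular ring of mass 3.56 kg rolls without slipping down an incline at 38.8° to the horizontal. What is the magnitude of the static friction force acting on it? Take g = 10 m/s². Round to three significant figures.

f ≈ 11.2 N

With I = MR², the ratio k = I/(MR²) is 1.
Along the incline Mg sinθ − f = Ma, and torque about the center fR = Iα = kMR²(a/R) gives f = kMa.
Combining, a = g sinθ/(1+k) and f = kMa = kMg sinθ/(1+k).
f = 1 × 3.56 × 10 × sin38.8° / 2 ≈ 11.2 N.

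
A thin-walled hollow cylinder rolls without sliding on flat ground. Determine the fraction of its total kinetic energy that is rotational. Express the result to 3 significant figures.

fraction ≈ 0.500

Here I = MR², so the shape factor k = I/(MR²) = 1.
With ω = v/R, KE_trans = ½Mv² and KE_rot = ½Iω² = ½kMv², so KE_total = ½(1+k)Mv².
The rotational fraction is therefore k/(1+k) = 1/2 ≈ 0.500.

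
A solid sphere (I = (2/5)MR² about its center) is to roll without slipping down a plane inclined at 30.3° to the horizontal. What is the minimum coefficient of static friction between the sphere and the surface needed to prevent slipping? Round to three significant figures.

The moment of inertia is (2/5)MR², giving k ≡ I/(MR²) = 0.4.
Along the incline Mg sinθ − f = Ma, and torque about the center fR = Iα = kMR²(a/R) gives f = kMa.
These give a = g sinθ/(1+k) and the required friction f = kMg sinθ/(1+k).
With N = Mg cosθ, the no-slip condition f ≤ μN gives μ_min = f/N = k tanθ/(1+k).
μ_min = 0.4 × tan30.3° / 1.4 ≈ 0.167.

μ_min ≈ 0.167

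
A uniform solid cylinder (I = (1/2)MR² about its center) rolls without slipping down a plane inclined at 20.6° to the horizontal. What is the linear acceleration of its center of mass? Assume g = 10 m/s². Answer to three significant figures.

For this body I = (1/2)MR², i.e. k = I/(MR²) = 0.5.
Along the incline Mg sinθ − f = Ma, and torque about the center fR = Iα = kMR²(a/R) gives f = kMa.
Eliminating f: Mg sinθ = (1+k)Ma, so a = g sinθ/(1+k) = 10 × sin20.6° / 1.5 ≈ 2.35 m/s².

a ≈ 2.35 m/s²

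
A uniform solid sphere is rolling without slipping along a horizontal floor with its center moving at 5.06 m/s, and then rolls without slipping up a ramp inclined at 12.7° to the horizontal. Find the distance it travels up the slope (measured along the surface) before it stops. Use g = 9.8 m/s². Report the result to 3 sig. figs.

d ≈ 8.32 m

For this body I = (2/5)MR², i.e. k = I/(MR²) = 0.4.
Rolling without slipping gives ω = v/R, so the total kinetic energy is ½Mv² + ½Iω² = ½(1+k)Mv² = (7/10)Mv².
Setting this equal to Mgh gives the vertical rise h = (1+k)v₀²/(2g) = 1.4×5.06²/(2×9.8) = 1.829 m.
The distance along the slope is d = h/sinθ = 1.829/sin12.7° ≈ 8.32 m.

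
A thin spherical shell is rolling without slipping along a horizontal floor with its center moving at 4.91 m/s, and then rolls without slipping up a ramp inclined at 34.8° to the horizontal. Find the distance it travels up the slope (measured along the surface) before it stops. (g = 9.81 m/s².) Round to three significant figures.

d ≈ 3.59 m

With I = (2/3)MR², the ratio k = I/(MR²) is 2/3.
Rolling without slipping gives ω = v/R, so the total kinetic energy is ½Mv² + ½Iω² = ½(1+k)Mv² = (5/6)Mv².
Setting this equal to Mgh gives the vertical rise h = (1+k)v₀²/(2g) = 1.667×4.91²/(2×9.81) = 2.048 m.
The distance along the slope is d = h/sinθ = 2.048/sin34.8° ≈ 3.59 m.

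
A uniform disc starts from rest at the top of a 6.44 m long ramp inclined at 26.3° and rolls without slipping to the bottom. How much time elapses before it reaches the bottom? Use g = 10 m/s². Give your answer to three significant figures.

With I = (1/2)MR², the ratio k = I/(MR²) is 0.5.
Translational: Mg sinθ − f = Ma. Rotational about the CM: fR = Iα = kMRa, so f = kMa.
Hence a = g sinθ/(1+k) = 10×sin26.3°/1.5 = 2.954 m/s².
Starting from rest, L = ½at², so t = √(2L/a) = √(2×6.44/2.954) ≈ 2.09 s.

t ≈ 2.09 s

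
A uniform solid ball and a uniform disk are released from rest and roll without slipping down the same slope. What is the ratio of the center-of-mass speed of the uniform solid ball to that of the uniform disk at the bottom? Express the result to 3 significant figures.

Each satisfies Mgh = ½(1+k)Mv² with k = I/(MR²), so v ∝ 1/√(1+k).
For the uniform solid ball k = 0.4; for the uniform disk k = 0.5.
v₁/v₂ = √((1+k₂)/(1+k₁)) = √(1.5/1.4) ≈ 1.04.

v_ratio ≈ 1.04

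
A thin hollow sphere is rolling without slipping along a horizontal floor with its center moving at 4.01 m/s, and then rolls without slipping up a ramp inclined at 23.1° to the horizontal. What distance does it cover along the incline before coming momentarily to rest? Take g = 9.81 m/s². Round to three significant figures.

d ≈ 3.48 m

With I = (2/3)MR², the ratio k = I/(MR²) is 2/3.
The rolling condition ω = v/R makes the rotational term ½I(v/R)² = ½kMv², so KE_total = ½(1+k)Mv² = (5/6)Mv².
Setting this equal to Mgh gives the vertical rise h = (1+k)v₀²/(2g) = 1.667×4.01²/(2×9.81) = 1.366 m.
The distance along the slope is d = h/sinθ = 1.366/sin23.1° ≈ 3.48 m.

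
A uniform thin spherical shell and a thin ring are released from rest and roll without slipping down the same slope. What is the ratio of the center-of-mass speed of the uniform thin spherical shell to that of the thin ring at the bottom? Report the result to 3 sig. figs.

Each satisfies Mgh = ½(1+k)Mv² with k = I/(MR²), so v ∝ 1/√(1+k).
For the uniform thin spherical shell k = 2/3; for the thin ring k = 1.
v₁/v₂ = √((1+k₂)/(1+k₁)) = √(2/1.667) ≈ 1.10.

v_ratio ≈ 1.10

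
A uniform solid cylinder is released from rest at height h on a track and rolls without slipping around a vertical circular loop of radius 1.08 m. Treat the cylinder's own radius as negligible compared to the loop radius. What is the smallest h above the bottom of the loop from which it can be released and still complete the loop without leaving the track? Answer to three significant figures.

h_min ≈ 2.97 m

The moment of inertia is (1/2)MR², giving k ≡ I/(MR²) = 0.5.
At the top of the loop, the minimum-contact condition is Mg = Mv_top²/r, so v_top² = gr.
With ω = v/R, the kinetic energy at speed v is ½(1+k)Mv² = (3/4)Mv².
Energy conservation from release (height h) to the top (height 2r): Mgh = Mg(2r) + (3/4)M·gr.
Thus h_min = 2r + (1+k)r/2 = r(2 + 1.5/2) = 1.08 × 2.75 ≈ 2.97 m.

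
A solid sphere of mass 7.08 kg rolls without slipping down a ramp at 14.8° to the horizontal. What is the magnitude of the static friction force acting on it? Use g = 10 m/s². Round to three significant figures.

Here I = (2/5)MR², so the shape factor k = I/(MR²) = 0.4.
Newton's second law down the slope: Mg sinθ − f = Ma. The torque equation fR = Iα (with α = a/R) gives f = kMa.
Combining, a = g sinθ/(1+k) and f = kMa = kMg sinθ/(1+k).
f = 0.4 × 7.08 × 10 × sin14.8° / 1.4 ≈ 5.17 N.

f ≈ 5.17 N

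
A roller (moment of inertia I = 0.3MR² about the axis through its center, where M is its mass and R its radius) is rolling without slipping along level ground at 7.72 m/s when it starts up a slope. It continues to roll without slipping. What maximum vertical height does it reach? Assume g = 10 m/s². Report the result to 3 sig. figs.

h ≈ 3.87 m

Here I = 0.3MR², so the shape factor k = I/(MR²) = 0.3.
Since it rolls without slipping, ω = v/R and KE = ½Mv² + ½Iω² = ½(1+k)Mv² = (13/20)Mv².
All of this converts to potential energy at the highest point: (13/20)Mv₀² = Mgh.
Thus h = (1+k)v₀²/(2g) = 1.3 × 7.72² / (2 × 10) ≈ 3.87 m.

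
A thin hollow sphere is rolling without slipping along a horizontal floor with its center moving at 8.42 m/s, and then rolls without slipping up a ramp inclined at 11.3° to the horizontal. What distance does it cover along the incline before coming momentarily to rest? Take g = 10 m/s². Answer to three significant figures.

d ≈ 30.2 m

With I = (2/3)MR², the ratio k = I/(MR²) is 2/3.
The rolling condition ω = v/R makes the rotational term ½I(v/R)² = ½kMv², so KE_total = ½(1+k)Mv² = (5/6)Mv².
Setting this equal to Mgh gives the vertical rise h = (1+k)v₀²/(2g) = 1.667×8.42²/(2×10) = 5.908 m.
The distance along the slope is d = h/sinθ = 5.908/sin11.3° ≈ 30.2 m.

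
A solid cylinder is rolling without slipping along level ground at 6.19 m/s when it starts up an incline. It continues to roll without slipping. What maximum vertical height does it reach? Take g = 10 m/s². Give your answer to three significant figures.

h ≈ 2.87 m

With I = (1/2)MR², the ratio k = I/(MR²) is 0.5.
Rolling without slipping gives ω = v/R, so the total kinetic energy is ½Mv² + ½Iω² = ½(1+k)Mv² = (3/4)Mv².
At the top the kinetic energy is zero, so (3/4)Mv₀² = Mgh.
Thus h = (1+k)v₀²/(2g) = 1.5 × 6.19² / (2 × 10) ≈ 2.87 m.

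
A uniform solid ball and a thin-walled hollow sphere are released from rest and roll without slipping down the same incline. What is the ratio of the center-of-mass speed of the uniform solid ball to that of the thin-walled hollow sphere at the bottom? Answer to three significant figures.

Each satisfies Mgh = ½(1+k)Mv² with k = I/(MR²), so v ∝ 1/√(1+k).
For the uniform solid ball k = 0.4; for the thin-walled hollow sphere k = 2/3.
v₁/v₂ = √((1+k₂)/(1+k₁)) = √(1.667/1.4) ≈ 1.09.

v_ratio ≈ 1.09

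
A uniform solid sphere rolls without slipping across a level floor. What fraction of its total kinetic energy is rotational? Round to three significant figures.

fraction ≈ 0.286

The moment of inertia is (2/5)MR², giving k ≡ I/(MR²) = 0.4.
Since ω = v/R, the translational part is ½Mv² and the rotational part is ½I(v/R)² = ½kMv²; the total is ½(1+k)Mv².
The rotational fraction is therefore k/(1+k) = 0.4/1.4 ≈ 0.286.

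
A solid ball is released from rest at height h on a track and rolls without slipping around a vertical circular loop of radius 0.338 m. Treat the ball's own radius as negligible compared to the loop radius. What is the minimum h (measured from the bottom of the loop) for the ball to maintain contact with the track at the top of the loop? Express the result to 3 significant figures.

Here I = (2/5)MR², so the shape factor k = I/(MR²) = 0.4.
At the top of the loop, the minimum-contact condition is Mg = Mv_top²/r, so v_top² = gr.
With ω = v/R, the kinetic energy at speed v is ½(1+k)Mv² = (7/10)Mv².
Energy conservation from release (height h) to the top (height 2r): Mgh = Mg(2r) + (7/10)M·gr.
Thus h_min = 2r + (1+k)r/2 = r(2 + 1.4/2) = 0.338 × 2.7 ≈ 0.913 m.

h_min ≈ 0.913 m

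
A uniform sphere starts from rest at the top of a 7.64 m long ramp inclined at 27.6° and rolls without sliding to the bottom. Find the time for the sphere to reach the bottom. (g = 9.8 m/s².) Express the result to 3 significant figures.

t ≈ 2.17 s

For this body I = (2/5)MR², i.e. k = I/(MR²) = 0.4.
Newton's second law down the slope: Mg sinθ − f = Ma. The torque equation fR = Iα (with α = a/R) gives f = kMa.
Hence a = g sinθ/(1+k) = 9.8×sin27.6°/1.4 = 3.243 m/s².
With constant a from rest, t = √(2L/a) = √(2·7.64/3.243) ≈ 2.17 s.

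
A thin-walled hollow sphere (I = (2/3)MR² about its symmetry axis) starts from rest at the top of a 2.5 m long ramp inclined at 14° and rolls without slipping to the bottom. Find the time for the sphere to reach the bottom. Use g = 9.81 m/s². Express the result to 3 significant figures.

Here I = (2/3)MR², so the shape factor k = I/(MR²) = 2/3.
Along the incline Mg sinθ − f = Ma, and torque about the center fR = Iα = kMR²(a/R) gives f = kMa.
Hence a = g sinθ/(1+k) = 9.81×sin14°/1.667 = 1.424 m/s².
With constant a from rest, t = √(2L/a) = √(2·2.5/1.424) ≈ 1.87 s.

t ≈ 1.87 s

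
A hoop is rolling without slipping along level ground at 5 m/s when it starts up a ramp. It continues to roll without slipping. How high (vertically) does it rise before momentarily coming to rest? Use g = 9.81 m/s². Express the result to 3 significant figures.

h ≈ 2.55 m

For this body I = MR², i.e. k = I/(MR²) = 1.
The rolling condition ω = v/R makes the rotational term ½I(v/R)² = ½kMv², so KE_total = ½(1+k)Mv² = Mv².
At the top the kinetic energy is zero, so Mv₀² = Mgh.
Thus h = (1+k)v₀²/(2g) = 2 × 5² / (2 × 9.81) ≈ 2.55 m.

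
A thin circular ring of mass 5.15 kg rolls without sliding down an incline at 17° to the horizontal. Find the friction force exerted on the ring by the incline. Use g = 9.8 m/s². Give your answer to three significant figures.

The moment of inertia is MR², giving k ≡ I/(MR²) = 1.
Along the incline Mg sinθ − f = Ma, and torque about the center fR = Iα = kMR²(a/R) gives f = kMa.
Combining, a = g sinθ/(1+k) and f = kMa = kMg sinθ/(1+k).
f = 1 × 5.15 × 9.8 × sin17° / 2 ≈ 7.38 N.

f ≈ 7.38 N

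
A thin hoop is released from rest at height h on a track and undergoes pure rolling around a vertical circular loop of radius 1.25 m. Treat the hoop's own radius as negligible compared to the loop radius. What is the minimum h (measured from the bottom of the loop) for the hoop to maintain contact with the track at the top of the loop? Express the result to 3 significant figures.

With I = MR², the ratio k = I/(MR²) is 1.
At the top of the loop, the minimum-contact condition is Mg = Mv_top²/r, so v_top² = gr.
With ω = v/R, the kinetic energy at speed v is ½(1+k)Mv² = Mv².
Energy conservation from release (height h) to the top (height 2r): Mgh = Mg(2r) + M·gr.
Thus h_min = 2r + (1+k)r/2 = r(2 + 2/2) = 1.25 × 3 ≈ 3.75 m.

h_min ≈ 3.75 m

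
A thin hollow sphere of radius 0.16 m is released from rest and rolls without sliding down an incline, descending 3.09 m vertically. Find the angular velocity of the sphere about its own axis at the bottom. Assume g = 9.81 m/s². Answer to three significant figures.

ω ≈ 37.7 rad/s

The moment of inertia is (2/3)MR², giving k ≡ I/(MR²) = 2/3.
Since it rolls without slipping, ω = v/R and KE = ½Mv² + ½Iω² = ½(1+k)Mv² = (5/6)Mv².
Energy conservation Mgh = ½(1+k)Mv² gives v = √(2gh/(1+k)) = √(2 × 9.81 × 3.09 / 1.667) = 6.031 m/s.
Then ω = v/R = 6.031 / 0.16 ≈ 37.7 rad/s.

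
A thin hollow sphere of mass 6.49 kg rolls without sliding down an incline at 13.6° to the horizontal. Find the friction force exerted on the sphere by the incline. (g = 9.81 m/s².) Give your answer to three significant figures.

f ≈ 5.99 N

With I = (2/3)MR², the ratio k = I/(MR²) is 2/3.
Newton's second law down the slope: Mg sinθ − f = Ma. The torque equation fR = Iα (with α = a/R) gives f = kMa.
Combining, a = g sinθ/(1+k) and f = kMa = kMg sinθ/(1+k).
f = (2/3) × 6.49 × 9.81 × sin13.6° / 1.667 ≈ 5.99 N.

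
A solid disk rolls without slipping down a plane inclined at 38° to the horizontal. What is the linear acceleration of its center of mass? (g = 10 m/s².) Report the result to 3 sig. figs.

a ≈ 4.10 m/s²

The moment of inertia is (1/2)MR², giving k ≡ I/(MR²) = 0.5.
Newton's second law down the slope: Mg sinθ − f = Ma. The torque equation fR = Iα (with α = a/R) gives f = kMa.
Eliminating f: Mg sinθ = (1+k)Ma, so a = g sinθ/(1+k) = 10 × sin38° / 1.5 ≈ 4.10 m/s².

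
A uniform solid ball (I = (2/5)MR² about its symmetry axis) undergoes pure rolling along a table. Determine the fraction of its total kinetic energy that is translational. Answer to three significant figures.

fraction ≈ 0.714

For this body I = (2/5)MR², i.e. k = I/(MR²) = 0.4.
With ω = v/R, KE_trans = ½Mv² and KE_rot = ½Iω² = ½kMv², so KE_total = ½(1+k)Mv².
The translational fraction is therefore 1/(1+k) = 1/1.4 ≈ 0.714.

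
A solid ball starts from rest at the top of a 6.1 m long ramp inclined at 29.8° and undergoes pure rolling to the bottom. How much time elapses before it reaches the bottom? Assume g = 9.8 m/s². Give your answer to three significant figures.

The moment of inertia is (2/5)MR², giving k ≡ I/(MR²) = 0.4.
Newton's second law down the slope: Mg sinθ − f = Ma. The torque equation fR = Iα (with α = a/R) gives f = kMa.
Hence a = g sinθ/(1+k) = 9.8×sin29.8°/1.4 = 3.479 m/s².
With constant a from rest, t = √(2L/a) = √(2·6.1/3.479) ≈ 1.87 s.

t ≈ 1.87 s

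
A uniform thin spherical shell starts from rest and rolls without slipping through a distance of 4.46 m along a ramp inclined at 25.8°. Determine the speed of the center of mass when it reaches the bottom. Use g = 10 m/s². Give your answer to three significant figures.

v ≈ 4.83 m/s

The moment of inertia is (2/3)MR², giving k ≡ I/(MR²) = 2/3.
Since it rolls without slipping, ω = v/R and KE = ½Mv² + ½Iω² = ½(1+k)Mv² = (5/6)Mv².
The vertical drop is h = L sinθ = 4.46 × sin25.8° = 1.941 m.
Energy conservation: Mgh = (5/6)Mv², so v = √(2gh/(1+k)) = √(2 × 10 × 1.941 / 1.667) ≈ 4.83 m/s.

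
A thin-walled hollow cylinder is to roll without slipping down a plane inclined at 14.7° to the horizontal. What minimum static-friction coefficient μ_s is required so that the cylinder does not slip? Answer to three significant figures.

Here I = MR², so the shape factor k = I/(MR²) = 1.
Translational: Mg sinθ − f = Ma. Rotational about the CM: fR = Iα = kMRa, so f = kMa.
These give a = g sinθ/(1+k) and the required friction f = kMg sinθ/(1+k).
With N = Mg cosθ, the no-slip condition f ≤ μN gives μ_min = f/N = k tanθ/(1+k).
μ_min = 1 × tan14.7° / 2 ≈ 0.131.

μ_min ≈ 0.131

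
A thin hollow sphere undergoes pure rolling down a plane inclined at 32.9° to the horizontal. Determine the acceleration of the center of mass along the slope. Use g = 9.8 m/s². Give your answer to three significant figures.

For this body I = (2/3)MR², i.e. k = I/(MR²) = 2/3.
Newton's second law down the slope: Mg sinθ − f = Ma. The torque equation fR = Iα (with α = a/R) gives f = kMa.
Eliminating f: Mg sinθ = (1+k)Ma, so a = g sinθ/(1+k) = 9.8 × sin32.9° / 1.667 ≈ 3.19 m/s².

a ≈ 3.19 m/s²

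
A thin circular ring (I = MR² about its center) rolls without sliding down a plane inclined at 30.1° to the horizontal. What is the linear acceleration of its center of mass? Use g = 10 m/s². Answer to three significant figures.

Here I = MR², so the shape factor k = I/(MR²) = 1.
Newton's second law down the slope: Mg sinθ − f = Ma. The torque equation fR = Iα (with α = a/R) gives f = kMa.
Eliminating f: Mg sinθ = (1+k)Ma, so a = g sinθ/(1+k) = 10 × sin30.1° / 2 ≈ 2.51 m/s².

a ≈ 2.51 m/s²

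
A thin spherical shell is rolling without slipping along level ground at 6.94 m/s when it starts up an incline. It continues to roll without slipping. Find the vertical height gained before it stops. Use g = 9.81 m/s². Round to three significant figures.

h ≈ 4.09 m

For this body I = (2/3)MR², i.e. k = I/(MR²) = 2/3.
Pure rolling means v = ωR; then KE = ½Mv² + ½I(v/R)² = ½(1+k)Mv² = (5/6)Mv².
At the top the kinetic energy is zero, so (5/6)Mv₀² = Mgh.
Thus h = (1+k)v₀²/(2g) = 1.667 × 6.94² / (2 × 9.81) ≈ 4.09 m.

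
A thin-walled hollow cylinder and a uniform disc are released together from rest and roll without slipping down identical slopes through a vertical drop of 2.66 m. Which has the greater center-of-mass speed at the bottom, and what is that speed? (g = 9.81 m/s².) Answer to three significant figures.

the uniform disc, at v ≈ 5.90 m/s

For rolling without slipping, Mgh = ½(1+k)Mv² where k = I/(MR²), so v = √(2gh/(1+k)).
Thin-walled hollow cylinder: k = 1, giving v = √(2×9.81×2.66/2) = 5.108 m/s.
Uniform disc: k = 0.5, giving v = √(2×9.81×2.66/1.5) = 5.899 m/s.
The smaller k wins: the uniform disc, at ≈ 5.90 m/s.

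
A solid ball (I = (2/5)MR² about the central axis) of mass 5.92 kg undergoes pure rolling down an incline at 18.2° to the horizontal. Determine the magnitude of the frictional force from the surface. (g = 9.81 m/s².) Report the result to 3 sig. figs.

f ≈ 5.18 N

Here I = (2/5)MR², so the shape factor k = I/(MR²) = 0.4.
Translational: Mg sinθ − f = Ma. Rotational about the CM: fR = Iα = kMRa, so f = kMa.
Combining, a = g sinθ/(1+k) and f = kMa = kMg sinθ/(1+k).
f = 0.4 × 5.92 × 9.81 × sin18.2° / 1.4 ≈ 5.18 N.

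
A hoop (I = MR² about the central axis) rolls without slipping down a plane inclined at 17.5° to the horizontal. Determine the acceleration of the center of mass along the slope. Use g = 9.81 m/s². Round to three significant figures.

For this body I = MR², i.e. k = I/(MR²) = 1.
Along the incline Mg sinθ − f = Ma, and torque about the center fR = Iα = kMR²(a/R) gives f = kMa.
Eliminating f: Mg sinθ = (1+k)Ma, so a = g sinθ/(1+k) = 9.81 × sin17.5° / 2 ≈ 1.47 m/s².

a ≈ 1.47 m/s²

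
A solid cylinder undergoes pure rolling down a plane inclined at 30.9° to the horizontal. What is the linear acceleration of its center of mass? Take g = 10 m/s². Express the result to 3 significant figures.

a ≈ 3.42 m/s²

With I = (1/2)MR², the ratio k = I/(MR²) is 0.5.
Translational: Mg sinθ − f = Ma. Rotational about the CM: fR = Iα = kMRa, so f = kMa.
Eliminating f: Mg sinθ = (1+k)Ma, so a = g sinθ/(1+k) = 10 × sin30.9° / 1.5 ≈ 3.42 m/s².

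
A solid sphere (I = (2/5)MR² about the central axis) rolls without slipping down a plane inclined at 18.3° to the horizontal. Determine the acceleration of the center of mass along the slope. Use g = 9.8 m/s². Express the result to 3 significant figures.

a ≈ 2.20 m/s²

Here I = (2/5)MR², so the shape factor k = I/(MR²) = 0.4.
Translational: Mg sinθ − f = Ma. Rotational about the CM: fR = Iα = kMRa, so f = kMa.
Eliminating f: Mg sinθ = (1+k)Ma, so a = g sinθ/(1+k) = 9.8 × sin18.3° / 1.4 ≈ 2.20 m/s².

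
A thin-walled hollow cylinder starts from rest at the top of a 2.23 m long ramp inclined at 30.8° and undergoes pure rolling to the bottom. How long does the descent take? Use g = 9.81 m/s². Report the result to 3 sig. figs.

t ≈ 1.33 s

The moment of inertia is MR², giving k ≡ I/(MR²) = 1.
Along the incline Mg sinθ − f = Ma, and torque about the center fR = Iα = kMR²(a/R) gives f = kMa.
Hence a = g sinθ/(1+k) = 9.81×sin30.8°/2 = 2.512 m/s².
With constant a from rest, t = √(2L/a) = √(2·2.23/2.512) ≈ 1.33 s.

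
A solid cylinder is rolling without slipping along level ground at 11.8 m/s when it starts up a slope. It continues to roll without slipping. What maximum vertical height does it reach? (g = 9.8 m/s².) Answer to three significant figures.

With I = (1/2)MR², the ratio k = I/(MR²) is 0.5.
Since it rolls without slipping, ω = v/R and KE = ½Mv² + ½Iω² = ½(1+k)Mv² = (3/4)Mv².
All of this converts to potential energy at the highest point: (3/4)Mv₀² = Mgh.
Thus h = (1+k)v₀²/(2g) = 1.5 × 11.8² / (2 × 9.8) ≈ 10.7 m.

h ≈ 10.7 m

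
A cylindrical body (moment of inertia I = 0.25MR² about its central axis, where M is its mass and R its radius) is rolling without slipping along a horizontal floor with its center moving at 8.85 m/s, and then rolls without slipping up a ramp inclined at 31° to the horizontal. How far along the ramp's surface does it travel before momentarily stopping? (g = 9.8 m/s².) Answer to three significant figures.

The moment of inertia is 0.25MR², giving k ≡ I/(MR²) = 0.25.
The rolling condition ω = v/R makes the rotational term ½I(v/R)² = ½kMv², so KE_total = ½(1+k)Mv² = (5/8)Mv².
Setting this equal to Mgh gives the vertical rise h = (1+k)v₀²/(2g) = 1.25×8.85²/(2×9.8) = 4.995 m.
Along the incline, d = h/sinθ = 4.995/sin31° ≈ 9.70 m.

d ≈ 9.70 m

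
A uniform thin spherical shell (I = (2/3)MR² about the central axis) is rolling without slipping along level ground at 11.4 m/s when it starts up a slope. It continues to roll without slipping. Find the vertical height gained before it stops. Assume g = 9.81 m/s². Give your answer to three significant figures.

h ≈ 11.0 m

With I = (2/3)MR², the ratio k = I/(MR²) is 2/3.
The rolling condition ω = v/R makes the rotational term ½I(v/R)² = ½kMv², so KE_total = ½(1+k)Mv² = (5/6)Mv².
At the top the kinetic energy is zero, so (5/6)Mv₀² = Mgh.
Thus h = (1+k)v₀²/(2g) = 1.667 × 11.4² / (2 × 9.81) ≈ 11.0 m.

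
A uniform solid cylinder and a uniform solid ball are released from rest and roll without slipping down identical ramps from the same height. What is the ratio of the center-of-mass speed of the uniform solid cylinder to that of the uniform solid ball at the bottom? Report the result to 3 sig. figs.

Each satisfies Mgh = ½(1+k)Mv² with k = I/(MR²), so v ∝ 1/√(1+k).
For the uniform solid cylinder k = 0.5; for the uniform solid ball k = 0.4.
v₁/v₂ = √((1+k₂)/(1+k₁)) = √(1.4/1.5) ≈ 0.966.

v_ratio ≈ 0.966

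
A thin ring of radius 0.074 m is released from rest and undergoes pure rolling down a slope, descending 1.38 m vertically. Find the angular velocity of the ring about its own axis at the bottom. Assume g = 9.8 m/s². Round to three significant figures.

The moment of inertia is MR², giving k ≡ I/(MR²) = 1.
Since it rolls without slipping, ω = v/R and KE = ½Mv² + ½Iω² = ½(1+k)Mv² = Mv².
Energy conservation Mgh = ½(1+k)Mv² gives v = √(2gh/(1+k)) = √(2 × 9.8 × 1.38 / 2) = 3.677 m/s.
The angular speed follows from ω = v/R = 3.677/0.074 ≈ 49.7 rad/s.

ω ≈ 49.7 rad/s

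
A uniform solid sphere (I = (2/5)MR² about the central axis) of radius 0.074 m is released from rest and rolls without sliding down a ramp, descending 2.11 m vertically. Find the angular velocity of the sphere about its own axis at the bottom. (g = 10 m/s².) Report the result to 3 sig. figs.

ω ≈ 74.2 rad/s

Here I = (2/5)MR², so the shape factor k = I/(MR²) = 0.4.
The rolling condition ω = v/R makes the rotational term ½I(v/R)² = ½kMv², so KE_total = ½(1+k)Mv² = (7/10)Mv².
Energy conservation Mgh = ½(1+k)Mv² gives v = √(2gh/(1+k)) = √(2 × 10 × 2.11 / 1.4) = 5.49 m/s.
The angular speed follows from ω = v/R = 5.49/0.074 ≈ 74.2 rad/s.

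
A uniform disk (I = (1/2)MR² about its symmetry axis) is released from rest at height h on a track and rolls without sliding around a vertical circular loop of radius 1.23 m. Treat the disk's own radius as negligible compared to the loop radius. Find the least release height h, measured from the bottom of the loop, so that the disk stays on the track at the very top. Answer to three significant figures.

h_min ≈ 3.38 m

With I = (1/2)MR², the ratio k = I/(MR²) is 0.5.
At the top, contact is just lost when gravity alone supplies the centripetal force: Mg = Mv_top²/r, i.e. v_top² = gr.
With ω = v/R, the kinetic energy at speed v is ½(1+k)Mv² = (3/4)Mv².
Energy conservation from release (height h) to the top (height 2r): Mgh = Mg(2r) + (3/4)M·gr.
Thus h_min = 2r + (1+k)r/2 = r(2 + 1.5/2) = 1.23 × 2.75 ≈ 3.38 m.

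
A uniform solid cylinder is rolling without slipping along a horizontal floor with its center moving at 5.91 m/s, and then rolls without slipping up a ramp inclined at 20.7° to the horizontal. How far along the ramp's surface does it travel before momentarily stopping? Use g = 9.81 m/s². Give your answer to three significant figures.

d ≈ 7.55 m

For this body I = (1/2)MR², i.e. k = I/(MR²) = 0.5.
Since it rolls without slipping, ω = v/R and KE = ½Mv² + ½Iω² = ½(1+k)Mv² = (3/4)Mv².
Setting this equal to Mgh gives the vertical rise h = (1+k)v₀²/(2g) = 1.5×5.91²/(2×9.81) = 2.67 m.
The distance along the slope is d = h/sinθ = 2.67/sin20.7° ≈ 7.55 m.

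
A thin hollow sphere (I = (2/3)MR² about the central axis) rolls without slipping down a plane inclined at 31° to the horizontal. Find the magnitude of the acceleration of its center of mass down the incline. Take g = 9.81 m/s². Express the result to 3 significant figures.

a ≈ 3.03 m/s²

With I = (2/3)MR², the ratio k = I/(MR²) is 2/3.
Newton's second law down the slope: Mg sinθ − f = Ma. The torque equation fR = Iα (with α = a/R) gives f = kMa.
Eliminating f: Mg sinθ = (1+k)Ma, so a = g sinθ/(1+k) = 9.81 × sin31° / 1.667 ≈ 3.03 m/s².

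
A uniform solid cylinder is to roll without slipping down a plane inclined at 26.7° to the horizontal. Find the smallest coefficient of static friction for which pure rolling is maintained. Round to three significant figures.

μ_min ≈ 0.168

Here I = (1/2)MR², so the shape factor k = I/(MR²) = 0.5.
Translational: Mg sinθ − f = Ma. Rotational about the CM: fR = Iα = kMRa, so f = kMa.
These give a = g sinθ/(1+k) and the required friction f = kMg sinθ/(1+k).
With N = Mg cosθ, the no-slip condition f ≤ μN gives μ_min = f/N = k tanθ/(1+k).
μ_min = 0.5 × tan26.7° / 1.5 ≈ 0.168.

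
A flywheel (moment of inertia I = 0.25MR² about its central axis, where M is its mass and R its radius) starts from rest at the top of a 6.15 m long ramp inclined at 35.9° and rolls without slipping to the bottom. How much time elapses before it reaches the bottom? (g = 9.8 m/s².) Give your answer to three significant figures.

t ≈ 1.64 s

For this body I = 0.25MR², i.e. k = I/(MR²) = 0.25.
Along the incline Mg sinθ − f = Ma, and torque about the center fR = Iα = kMR²(a/R) gives f = kMa.
Hence a = g sinθ/(1+k) = 9.8×sin35.9°/1.25 = 4.597 m/s².
With constant a from rest, t = √(2L/a) = √(2·6.15/4.597) ≈ 1.64 s.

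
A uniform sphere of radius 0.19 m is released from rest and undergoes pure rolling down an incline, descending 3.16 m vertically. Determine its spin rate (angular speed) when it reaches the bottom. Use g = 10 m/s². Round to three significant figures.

Here I = (2/5)MR², so the shape factor k = I/(MR²) = 0.4.
Since it rolls without slipping, ω = v/R and KE = ½Mv² + ½Iω² = ½(1+k)Mv² = (7/10)Mv².
Energy conservation Mgh = ½(1+k)Mv² gives v = √(2gh/(1+k)) = √(2 × 10 × 3.16 / 1.4) = 6.719 m/s.
The angular speed follows from ω = v/R = 6.719/0.19 ≈ 35.4 rad/s.

ω ≈ 35.4 rad/s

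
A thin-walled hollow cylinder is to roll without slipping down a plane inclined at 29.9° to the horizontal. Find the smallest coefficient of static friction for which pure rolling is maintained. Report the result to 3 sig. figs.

μ_min ≈ 0.288

For this body I = MR², i.e. k = I/(MR²) = 1.
Newton's second law down the slope: Mg sinθ − f = Ma. The torque equation fR = Iα (with α = a/R) gives f = kMa.
These give a = g sinθ/(1+k) and the required friction f = kMg sinθ/(1+k).
The normal force is N = Mg cosθ, so μ_min = f/N = k tanθ/(1+k).
μ_min = 1 × tan29.9° / 2 ≈ 0.288.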